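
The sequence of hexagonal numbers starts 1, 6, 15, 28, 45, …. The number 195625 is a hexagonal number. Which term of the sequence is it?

Set n(2n−1) = 195625, giving 2n² − n − 195625 = 0.
The discriminant is 1 + 8·195625 = 1565001, and √1565001 = 1251.
So n = (1 + 1251) / 4 = 1252/4 = 313.

313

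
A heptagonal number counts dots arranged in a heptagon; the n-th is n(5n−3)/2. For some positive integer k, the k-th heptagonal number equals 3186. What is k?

36

Set n(5n−3)/2 = 3186, giving 5n² − 3n − 6372 = 0.
So n = (3 + 357) / 10 = 360/10 = 36.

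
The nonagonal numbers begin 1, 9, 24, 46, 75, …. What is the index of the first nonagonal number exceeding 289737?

Solve n(7n−5)/2 > 289737 for integer n.
The largest n with value ≤ 289737 is 288 (since 289584 ≤ 289737 < 291601), so the first above is n = 289, value 291601.

289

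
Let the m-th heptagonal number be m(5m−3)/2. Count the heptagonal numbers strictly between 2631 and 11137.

The n-th heptagonal number is n(5n−3)/2.
Smallest index with value > 2631: n = 33 (giving 2673).
Largest index with value < 11137: n = 67 (giving 11122).
Indices 33 through 67: 35 terms.

35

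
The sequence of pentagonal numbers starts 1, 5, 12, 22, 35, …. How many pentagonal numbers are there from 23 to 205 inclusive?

7

The n-th pentagonal number is n(3n−1)/2.
Smallest index with value ≥ 23: n = 5 (giving 35).
Largest index with value ≤ 205: n = 11 (giving 176).
Indices 5 through 11: 7 terms.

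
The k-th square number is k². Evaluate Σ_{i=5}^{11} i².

476

Σ_{i=5}^{11} i² = 506 − 30 = 476.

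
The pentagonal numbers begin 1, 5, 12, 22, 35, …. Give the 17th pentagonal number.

The 17th pentagonal number is n(3n−1)/2 with n = 17.
17·(3·17 − 1)/2 = 17·50/2 = 17·25 = 425.

425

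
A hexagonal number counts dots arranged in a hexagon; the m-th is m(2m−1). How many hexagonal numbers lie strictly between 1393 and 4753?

22

The n-th hexagonal number is n(2n−1).
Smallest index with value > 1393: n = 27 (giving 1431).
Largest index with value < 4753: n = 48 (giving 4560).
Indices 27 through 48: 22 terms.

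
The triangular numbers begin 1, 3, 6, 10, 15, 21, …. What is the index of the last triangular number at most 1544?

55

Solve n(n+1)/2 ≤ 1544 for integer n.
n = 55 gives 1540 ≤ 1544, while n = 56 gives 1596 > 1544; so the answer is index 55.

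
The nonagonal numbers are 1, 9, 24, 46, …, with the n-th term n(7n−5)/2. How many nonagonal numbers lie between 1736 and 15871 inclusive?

45

The n-th nonagonal number is n(7n−5)/2.
Smallest index with value ≥ 1736: n = 23 (giving 1794).
Largest index with value ≤ 15871: n = 67 (giving 15544).
Indices 23 through 67: 45 terms.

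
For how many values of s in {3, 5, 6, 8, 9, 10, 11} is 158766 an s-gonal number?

2

s = 3: P(3, 563) = 158766. ✓
s = 5: P(5, 325) = 158275 and P(5, 326) = 159251; 158766 is not s-gonal.
s = 6: P(6, 282) = 158766. ✓
s = 8: P(8, 230) = 158240 and P(8, 231) = 159621; 158766 is not s-gonal.
s = 9: P(9, 213) = 158259 and P(9, 214) = 159751; 158766 is not s-gonal.
s = 10: P(10, 199) = 157807 and P(10, 200) = 159400; 158766 is not s-gonal.
s = 11: P(11, 188) = 158390 and P(11, 189) = 160083; 158766 is not s-gonal.
Hits: s ∈ {3, 6} → 2.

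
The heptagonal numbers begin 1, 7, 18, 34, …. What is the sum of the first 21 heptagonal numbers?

7931

Σ i(5i−3)/2 = (5Σi² − 3Σi) / 2 over i = 1..21.
Σi = 231 and Σi² = 3311.
(5·3311 − 3·231) / 2 = 15862/2 = 7931.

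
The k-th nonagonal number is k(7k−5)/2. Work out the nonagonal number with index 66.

66·(7·66 − 5)/2 = 66·457/2 = 15081.

15081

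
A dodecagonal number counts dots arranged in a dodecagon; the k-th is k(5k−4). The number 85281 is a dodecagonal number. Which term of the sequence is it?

131

Set n(5n−4) = 85281, giving 5n² − 4n − 85281 = 0.
The discriminant is 16 + 20·85281 = 1705636, and √1705636 = 1306.
So n = (4 + 1306) / 10 = 1310/10 = 131.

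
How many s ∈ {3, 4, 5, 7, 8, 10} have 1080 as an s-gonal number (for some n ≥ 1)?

s = 3: P(3, 45) = 1035 and P(3, 46) = 1081; 1080 is not s-gonal.
s = 4: P(4, 32) = 1024 and P(4, 33) = 1089; 1080 is not s-gonal.
s = 5: P(5, 27) = 1080. ✓
s = 7: P(7, 21) = 1071 and P(7, 22) = 1177; 1080 is not s-gonal.
s = 8: P(8, 19) = 1045 and P(8, 20) = 1160; 1080 is not s-gonal.
s = 10: P(10, 16) = 976 and P(10, 17) = 1105; 1080 is not s-gonal.
Hits: s ∈ {5} → 1.

1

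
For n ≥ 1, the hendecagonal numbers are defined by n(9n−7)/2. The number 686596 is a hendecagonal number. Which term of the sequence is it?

Set n(9n−7)/2 = 686596, giving 9n² − 7n − 1373192 = 0.
The discriminant is 49 + 72·686596 = 49434961, and √49434961 = 7031.
So n = (7 + 7031) / 18 = 7038/18 = 391.
Check: 391·(9·391 − 7)/2 = 686596. ✓

391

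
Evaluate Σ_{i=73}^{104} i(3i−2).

754416

Σ i(3i−2) = 3Σi² − 2Σi over i = 73..104.
Σi = 5460 − 2628 = 2832 and Σi² = 380380 − 127020 = 253360.
3·253360 − 2·2832 = 754416.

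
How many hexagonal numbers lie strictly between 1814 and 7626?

The n-th hexagonal number is n(2n−1).
Smallest index with value > 1814: n = 31 (giving 1891).
Largest index with value < 7626: n = 61 (giving 7381).
Indices 31 through 61: 31 terms.

31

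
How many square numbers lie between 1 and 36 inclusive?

The n-th square number is n².
Smallest index with value ≥ 1: n = 1 (giving 1).
Largest index with value ≤ 36: n = 6 (giving 36).
Indices 1 through 6: 6 terms.

6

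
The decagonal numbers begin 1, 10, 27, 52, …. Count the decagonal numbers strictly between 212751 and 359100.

68

The n-th decagonal number is n(4n−3).
Smallest index with value > 212751: n = 232 (giving 214600).
Largest index with value < 359100: n = 299 (giving 356707).
Indices 232 through 299: 68 terms.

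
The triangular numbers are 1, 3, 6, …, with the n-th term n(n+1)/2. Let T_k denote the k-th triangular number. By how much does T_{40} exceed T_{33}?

259

40·41/2 = 820 and 33·34/2 = 561.
Difference: 820 − 561 = 259.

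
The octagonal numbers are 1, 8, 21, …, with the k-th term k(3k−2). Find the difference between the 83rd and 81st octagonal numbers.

83·(3·83 − 2) = 20501 and 81·(3·81 − 2) = 19521.
Difference: 20501 − 19521 = 980.

980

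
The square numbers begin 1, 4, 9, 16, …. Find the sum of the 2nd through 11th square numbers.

505

Σ_{i=2}^{11} i² = 506 − 1 = 505.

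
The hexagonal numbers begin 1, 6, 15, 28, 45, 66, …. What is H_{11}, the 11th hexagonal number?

The 11th hexagonal number is n(2n−1) with n = 11.
11·(2·11 − 1) = 11·21 = 231.

231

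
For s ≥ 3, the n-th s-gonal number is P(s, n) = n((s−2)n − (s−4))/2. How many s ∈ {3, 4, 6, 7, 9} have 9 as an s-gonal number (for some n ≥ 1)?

s = 3: P(3, 3) = 6 and P(3, 4) = 10; 9 is not s-gonal.
s = 4: P(4, 3) = 9. ✓
s = 6: P(6, 2) = 6 and P(6, 3) = 15; 9 is not s-gonal.
s = 7: P(7, 2) = 7 and P(7, 3) = 18; 9 is not s-gonal.
s = 9: P(9, 2) = 9. ✓
Hits: s ∈ {4, 9} → 2.

2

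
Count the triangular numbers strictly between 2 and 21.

4

The n-th triangular number is n(n+1)/2.
Smallest index with value > 2: n = 2 (giving 3).
Largest index with value < 21: n = 5 (giving 15).
Indices 2 through 5: 4 terms.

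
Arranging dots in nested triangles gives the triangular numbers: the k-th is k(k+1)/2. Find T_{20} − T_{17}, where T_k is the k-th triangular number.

57

20·21/2 = 210 and 17·18/2 = 153.
Difference: 210 − 153 = 57.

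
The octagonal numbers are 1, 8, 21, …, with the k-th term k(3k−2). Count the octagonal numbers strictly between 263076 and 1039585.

The n-th octagonal number is n(3n−2).
Smallest index with value > 263076: n = 297 (giving 264033).
Largest index with value < 1039585: n = 588 (giving 1036056).
Indices 297 through 588: 292 terms.

292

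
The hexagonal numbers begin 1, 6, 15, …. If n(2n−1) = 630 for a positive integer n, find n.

Set n(2n−1) = 630, giving 2n² − n − 630 = 0.
The discriminant is 1 + 8·630 = 5041, and √5041 = 71.
So n = (1 + 71) / 4 = 72/4 = 18.

18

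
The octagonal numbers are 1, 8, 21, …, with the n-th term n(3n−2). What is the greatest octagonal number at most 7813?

7701

Solve n(3n−2) ≤ 7813 for integer n.
n = 51 gives 7701 ≤ 7813, while n = 52 gives 8008 > 7813; so the answer is 7701.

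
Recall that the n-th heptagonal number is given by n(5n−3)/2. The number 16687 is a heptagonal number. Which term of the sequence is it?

Set n(5n−3)/2 = 16687, giving 5n² − 3n − 33374 = 0.
The discriminant is 9 + 40·16687 = 667489, and √667489 = 817.
So n = (3 + 817) / 10 = 820/10 = 82.

82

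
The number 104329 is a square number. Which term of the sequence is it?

323

We need n² = 104329, so n = √104329 = 323.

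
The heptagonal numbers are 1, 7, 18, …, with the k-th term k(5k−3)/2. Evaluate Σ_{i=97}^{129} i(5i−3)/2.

1055329

Σ i(5i−3)/2 = (5Σi² − 3Σi) / 2 over i = 97..129.
Σi = 8385 − 4656 = 3729 and Σi² = 723905 − 299536 = 424369.
(5·424369 − 3·3729) / 2 = 2110658/2 = 1055329.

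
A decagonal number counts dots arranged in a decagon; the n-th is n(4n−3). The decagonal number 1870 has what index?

22

Set n(4n−3) = 1870, giving 4n² − 3n − 1870 = 0.
The discriminant is 9 + 16·1870 = 29929, and √29929 = 173.
So n = (3 + 173) / 8 = 176/8 = 22.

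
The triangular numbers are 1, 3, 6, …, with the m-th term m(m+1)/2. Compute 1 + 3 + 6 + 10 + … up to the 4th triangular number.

Σ i(i+1)/2 = (Σi² + Σi) / 2 over i = 1..4.
Σi = 10 and Σi² = 30.
(1·30 + 1·10) / 2 = 40/2 = 20.

20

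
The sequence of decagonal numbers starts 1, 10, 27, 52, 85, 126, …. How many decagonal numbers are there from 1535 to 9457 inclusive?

30

The n-th decagonal number is n(4n−3).
Smallest index with value ≥ 1535: n = 20 (giving 1540).
Largest index with value ≤ 9457: n = 49 (giving 9457).
Indices 20 through 49: 30 terms.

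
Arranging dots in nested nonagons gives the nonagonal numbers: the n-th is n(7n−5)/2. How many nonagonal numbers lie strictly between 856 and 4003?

18

The n-th nonagonal number is n(7n−5)/2.
Smallest index with value > 856: n = 17 (giving 969).
Largest index with value < 4003: n = 34 (giving 3961).
Indices 17 through 34: 18 terms.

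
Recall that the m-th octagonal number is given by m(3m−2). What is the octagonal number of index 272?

272·(3·272 − 2) = 272·814 = 221408.

221408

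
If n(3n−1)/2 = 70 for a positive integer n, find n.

7

Set n(3n−1)/2 = 70, giving 3n² − n − 140 = 0.
The discriminant is 1 + 24·70 = 1681, and √1681 = 41.
So n = (1 + 41) / 6 = 42/6 = 7.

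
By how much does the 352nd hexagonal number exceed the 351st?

1405

Consecutive hexagonal numbers differ by 4n − 3: here 4·352 − 3 = 1405.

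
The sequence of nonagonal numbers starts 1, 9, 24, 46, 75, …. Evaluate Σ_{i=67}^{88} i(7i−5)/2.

Σ i(7i−5)/2 = (7Σi² − 5Σi) / 2 over i = 67..88.
Σi = 3916 − 2211 = 1705 and Σi² = 231044 − 98021 = 133023.
(7·133023 − 5·1705) / 2 = 922636/2 = 461318.

461318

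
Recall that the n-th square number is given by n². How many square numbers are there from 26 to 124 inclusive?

The n-th square number is n².
Smallest index with value ≥ 26: n = 6 (giving 36).
Largest index with value ≤ 124: n = 11 (giving 121).
Indices 6 through 11: 6 terms.

6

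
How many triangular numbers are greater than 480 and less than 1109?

16

The n-th triangular number is n(n+1)/2.
Smallest index with value > 480: n = 31 (giving 496).
Largest index with value < 1109: n = 46 (giving 1081).
Indices 31 through 46: 16 terms.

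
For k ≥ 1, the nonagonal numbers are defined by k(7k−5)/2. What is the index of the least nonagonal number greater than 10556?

56

Solve n(7n−5)/2 > 10556 for integer n.
The largest n with value ≤ 10556 is 55 (since 10450 ≤ 10556 < 10836), so the first above is n = 56, value 10836.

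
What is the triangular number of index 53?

53·54/2 = 2862/2 = 1431.

1431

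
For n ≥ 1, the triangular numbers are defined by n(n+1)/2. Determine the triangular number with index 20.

210

20·21/2 = 420/2 = 210.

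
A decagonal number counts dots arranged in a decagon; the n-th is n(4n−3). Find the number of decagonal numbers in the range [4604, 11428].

19

The n-th decagonal number is n(4n−3).
Smallest index with value ≥ 4604: n = 35 (giving 4795).
Largest index with value ≤ 11428: n = 53 (giving 11077).
Indices 35 through 53: 19 terms.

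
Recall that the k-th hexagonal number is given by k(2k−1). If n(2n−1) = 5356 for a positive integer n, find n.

52

Set n(2n−1) = 5356, giving 2n² − n − 5356 = 0.
The discriminant is 1 + 8·5356 = 42849, and √42849 = 207.
So n = (1 + 207) / 4 = 208/4 = 52.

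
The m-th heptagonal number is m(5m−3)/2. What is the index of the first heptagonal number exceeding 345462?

373

Solve n(5n−3)/2 > 345462 for integer n.
The largest n with value ≤ 345462 is 372 (since 345402 ≤ 345462 < 347263), so the first above is n = 373, value 347263.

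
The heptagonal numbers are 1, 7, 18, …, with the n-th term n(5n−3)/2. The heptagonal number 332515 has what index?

Set n(5n−3)/2 = 332515, giving 5n² − 3n − 665030 = 0.
The discriminant is 9 + 40·332515 = 13300609, and √13300609 = 3647.
So n = (3 + 3647) / 10 = 3650/10 = 365.
Check: 365·(5·365 − 3)/2 = 332515. ✓

365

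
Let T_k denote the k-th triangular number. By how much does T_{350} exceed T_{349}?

Consecutive triangular numbers differ by n: T_{350} − T_{349} = 350.

350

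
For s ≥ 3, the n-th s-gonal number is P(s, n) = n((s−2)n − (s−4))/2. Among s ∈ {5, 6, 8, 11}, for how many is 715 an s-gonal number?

2

s = 5: P(5, 22) = 715. ✓
s = 6: P(6, 19) = 703 and P(6, 20) = 780; 715 is not s-gonal.
s = 8: P(8, 15) = 645 and P(8, 16) = 736; 715 is not s-gonal.
s = 11: P(11, 13) = 715. ✓
Hits: s ∈ {5, 11} → 2.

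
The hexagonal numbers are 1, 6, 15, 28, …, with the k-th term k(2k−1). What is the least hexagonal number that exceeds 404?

435

Solve n(2n−1) > 404 for integer n.
The largest n with value ≤ 404 is 14 (since 378 ≤ 404 < 435), so the first above is n = 15, value 435.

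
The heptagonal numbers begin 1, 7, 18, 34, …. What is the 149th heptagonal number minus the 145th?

149·(5·149 − 3)/2 = 55279 and 145·(5·145 − 3)/2 = 52345.
Difference: 55279 − 52345 = 2934.

2934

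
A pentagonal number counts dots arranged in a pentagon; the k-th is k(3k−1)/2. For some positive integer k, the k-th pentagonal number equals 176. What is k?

Set n(3n−1)/2 = 176, giving 3n² − n − 352 = 0.
The discriminant is 1 + 24·176 = 4225, and √4225 = 65.
So n = (1 + 65) / 6 = 66/6 = 11.
Check: 11·(3·11 − 1)/2 = 176. ✓

11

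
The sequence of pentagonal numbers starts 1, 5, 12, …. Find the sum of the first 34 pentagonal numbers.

20230

Σ i(3i−1)/2 = (3Σi² − Σi) / 2 over i = 1..34.
Σi = 595 and Σi² = 13685.
(3·13685 − 1·595) / 2 = 40460/2 = 20230.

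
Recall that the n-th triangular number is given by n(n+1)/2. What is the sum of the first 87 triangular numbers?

Σ i(i+1)/2 = (Σi² + Σi) / 2 over i = 1..87.
Σi = 3828 and Σi² = 223300.
(1·223300 + 1·3828) / 2 = 227128/2 = 113564.

113564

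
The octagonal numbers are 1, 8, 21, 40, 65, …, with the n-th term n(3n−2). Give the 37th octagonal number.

4033

37·(3·37 − 2) = 37·109 = 4033.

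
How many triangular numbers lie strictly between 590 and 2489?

The n-th triangular number is n(n+1)/2.
Smallest index with value > 590: n = 34 (giving 595).
Largest index with value < 2489: n = 70 (giving 2485).
Indices 34 through 70: 37 terms.

37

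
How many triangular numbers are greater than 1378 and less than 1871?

8

The n-th triangular number is n(n+1)/2.
Smallest index with value > 1378: n = 53 (giving 1431).
Largest index with value < 1871: n = 60 (giving 1830).
Indices 53 through 60: 8 terms.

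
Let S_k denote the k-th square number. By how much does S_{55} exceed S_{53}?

55² = 3025 and 53² = 2809.
Difference: 3025 − 2809 = 216.

216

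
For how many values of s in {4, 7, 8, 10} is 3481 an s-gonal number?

s = 4: P(4, 59) = 3481. ✓
s = 7: P(7, 37) = 3367 and P(7, 38) = 3553; 3481 is not s-gonal.
s = 8: P(8, 34) = 3400 and P(8, 35) = 3605; 3481 is not s-gonal.
s = 10: P(10, 29) = 3277 and P(10, 30) = 3510; 3481 is not s-gonal.
Hits: s ∈ {4} → 1.

1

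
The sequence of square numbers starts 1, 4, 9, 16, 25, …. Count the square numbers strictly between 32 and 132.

6

The n-th square number is n².
Smallest index with value > 32: n = 6 (giving 36).
Largest index with value < 132: n = 11 (giving 121).
Indices 6 through 11: 6 terms.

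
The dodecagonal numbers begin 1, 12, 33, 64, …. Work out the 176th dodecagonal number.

154176

The 176th dodecagonal number is n(5n−4) with n = 176.
176·(5·176 − 4) = 176·876 = 154176.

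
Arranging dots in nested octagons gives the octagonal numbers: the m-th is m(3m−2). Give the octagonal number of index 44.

5720

The 44th octagonal number is n(3n−2) with n = 44.
44·(3·44 − 2) = 44·130 = 5720.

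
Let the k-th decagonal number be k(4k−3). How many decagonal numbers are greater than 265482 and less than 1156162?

The n-th decagonal number is n(4n−3).
Smallest index with value > 265482: n = 259 (giving 267547).
Largest index with value < 1156162: n = 537 (giving 1151865).
Indices 259 through 537: 279 terms.

279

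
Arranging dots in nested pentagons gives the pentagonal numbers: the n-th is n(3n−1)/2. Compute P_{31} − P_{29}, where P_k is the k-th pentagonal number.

31·(3·31 − 1)/2 = 1426 and 29·(3·29 − 1)/2 = 1247.
Difference: 1426 − 1247 = 179.

179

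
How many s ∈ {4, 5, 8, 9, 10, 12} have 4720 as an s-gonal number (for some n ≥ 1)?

s = 4: P(4, 68) = 4624 and P(4, 69) = 4761; 4720 is not s-gonal.
s = 5: P(5, 56) = 4676 and P(5, 57) = 4845; 4720 is not s-gonal.
s = 8: P(8, 40) = 4720. ✓
s = 9: P(9, 37) = 4699 and P(9, 38) = 4959; 4720 is not s-gonal.
s = 10: P(10, 34) = 4522 and P(10, 35) = 4795; 4720 is not s-gonal.
s = 12: P(12, 31) = 4681 and P(12, 32) = 4992; 4720 is not s-gonal.
Hits: s ∈ {8} → 1.

1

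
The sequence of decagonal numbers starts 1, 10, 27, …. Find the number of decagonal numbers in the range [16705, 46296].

43

The n-th decagonal number is n(4n−3).
Smallest index with value ≥ 16705: n = 65 (giving 16705).
Largest index with value ≤ 46296: n = 107 (giving 45475).
Indices 65 through 107: 43 terms.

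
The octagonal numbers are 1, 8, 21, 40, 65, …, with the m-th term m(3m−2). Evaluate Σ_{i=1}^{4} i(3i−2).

70

Σ i(3i−2) = 3Σi² − 2Σi over i = 1..4.
Σi = 10 and Σi² = 30.
3·30 − 2·10 = 70.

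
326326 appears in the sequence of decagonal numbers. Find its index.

286

Set n(4n−3) = 326326, giving 4n² − 3n − 326326 = 0.
The discriminant is 9 + 16·326326 = 5221225, and √5221225 = 2285.
So n = (3 + 2285) / 8 = 2288/8 = 286.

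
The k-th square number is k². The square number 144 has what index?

12

We need n² = 144, so n = √144 = 12.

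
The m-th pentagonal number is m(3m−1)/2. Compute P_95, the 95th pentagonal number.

The 95th pentagonal number is n(3n−1)/2 with n = 95.
95·(3·95 − 1)/2 = 95·284/2 = 95·142 = 13490.

13490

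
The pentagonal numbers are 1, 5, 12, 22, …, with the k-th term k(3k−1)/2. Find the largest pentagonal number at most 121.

117

Solve n(3n−1)/2 ≤ 121 for integer n.
n = 9 gives 117 ≤ 121, while n = 10 gives 145 > 121; so the answer is 117.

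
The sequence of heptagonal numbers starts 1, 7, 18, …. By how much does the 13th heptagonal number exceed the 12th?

Consecutive heptagonal numbers differ by 5n − 4: here 5·13 − 4 = 61.

61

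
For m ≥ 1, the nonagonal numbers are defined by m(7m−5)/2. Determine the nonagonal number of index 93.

30039

93·(7·93 − 5)/2 = 93·646/2 = 93·323 = 30039.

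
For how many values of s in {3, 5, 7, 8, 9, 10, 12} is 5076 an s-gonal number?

s = 3: P(3, 100) = 5050 and P(3, 101) = 5151; 5076 is not s-gonal.
s = 5: P(5, 58) = 5017 and P(5, 59) = 5192; 5076 is not s-gonal.
s = 7: P(7, 45) = 4995 and P(7, 46) = 5221; 5076 is not s-gonal.
s = 8: P(8, 41) = 4961 and P(8, 42) = 5208; 5076 is not s-gonal.
s = 9: P(9, 38) = 4959 and P(9, 39) = 5226; 5076 is not s-gonal.
s = 10: P(10, 36) = 5076. ✓
s = 12: P(12, 32) = 4992 and P(12, 33) = 5313; 5076 is not s-gonal.
Hits: s ∈ {10} → 1.

1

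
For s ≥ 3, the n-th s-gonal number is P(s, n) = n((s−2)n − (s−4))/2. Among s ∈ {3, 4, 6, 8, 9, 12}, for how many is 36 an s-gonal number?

s = 3: P(3, 8) = 36. ✓
s = 4: P(4, 6) = 36. ✓
s = 6: P(6, 4) = 28 and P(6, 5) = 45; 36 is not s-gonal.
s = 8: P(8, 3) = 21 and P(8, 4) = 40; 36 is not s-gonal.
s = 9: P(9, 3) = 24 and P(9, 4) = 46; 36 is not s-gonal.
s = 12: P(12, 3) = 33 and P(12, 4) = 64; 36 is not s-gonal.
Hits: s ∈ {3, 4} → 2.

2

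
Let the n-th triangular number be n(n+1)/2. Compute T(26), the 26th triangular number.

The 26th triangular number is n(n+1)/2 with n = 26.
26·27/2 = 702/2 = 351.

351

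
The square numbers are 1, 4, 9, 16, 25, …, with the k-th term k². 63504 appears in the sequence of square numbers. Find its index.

We need n² = 63504, so n = √63504 = 252.

252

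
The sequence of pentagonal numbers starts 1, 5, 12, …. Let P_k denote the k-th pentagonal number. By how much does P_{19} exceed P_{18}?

Consecutive pentagonal numbers differ by 3n − 2: here 3·19 − 2 = 55.

55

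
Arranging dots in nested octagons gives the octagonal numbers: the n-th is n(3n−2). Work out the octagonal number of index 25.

The 25th octagonal number is n(3n−2) with n = 25.
25·(3·25 − 2) = 25·73 = 1825.

1825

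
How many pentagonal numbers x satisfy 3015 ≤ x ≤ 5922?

19

The n-th pentagonal number is n(3n−1)/2.
Smallest index with value ≥ 3015: n = 45 (giving 3015).
Largest index with value ≤ 5922: n = 63 (giving 5922).
Indices 45 through 63: 19 terms.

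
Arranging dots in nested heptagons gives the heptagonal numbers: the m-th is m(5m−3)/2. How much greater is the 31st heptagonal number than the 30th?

151

Consecutive heptagonal numbers differ by 5n − 4: here 5·31 − 4 = 151.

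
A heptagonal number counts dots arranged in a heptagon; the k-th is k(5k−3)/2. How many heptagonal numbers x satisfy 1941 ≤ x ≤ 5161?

17

The n-th heptagonal number is n(5n−3)/2.
Smallest index with value ≥ 1941: n = 29 (giving 2059).
Largest index with value ≤ 5161: n = 45 (giving 4995).
Indices 29 through 45: 17 terms.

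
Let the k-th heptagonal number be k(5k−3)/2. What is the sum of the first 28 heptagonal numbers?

18676

Σ i(5i−3)/2 = (5Σi² − 3Σi) / 2 over i = 1..28.
Σi = 406 and Σi² = 7714.
(5·7714 − 3·406) / 2 = 37352/2 = 18676.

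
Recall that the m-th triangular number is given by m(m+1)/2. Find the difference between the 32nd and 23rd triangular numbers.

32·33/2 = 528 and 23·24/2 = 276.
Difference: 528 − 276 = 252.

252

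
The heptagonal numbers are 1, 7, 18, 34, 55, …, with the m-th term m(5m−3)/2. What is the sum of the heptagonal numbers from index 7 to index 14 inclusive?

2184

Σ i(5i−3)/2 = (5Σi² − 3Σi) / 2 over i = 7..14.
Σi = 105 − 21 = 84 and Σi² = 1015 − 91 = 924.
(5·924 − 3·84) / 2 = 4368/2 = 2184.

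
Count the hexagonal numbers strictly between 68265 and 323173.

The n-th hexagonal number is n(2n−1).
Smallest index with value > 68265: n = 186 (giving 69006).
Largest index with value < 323173: n = 402 (giving 322806).
Indices 186 through 402: 217 terms.

217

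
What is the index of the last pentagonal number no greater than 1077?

Solve n(3n−1)/2 ≤ 1077 for integer n.
n = 26 gives 1001 ≤ 1077, while n = 27 gives 1080 > 1077; so the answer is index 26.

26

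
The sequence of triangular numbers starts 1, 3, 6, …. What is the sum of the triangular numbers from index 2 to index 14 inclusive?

559

Σ i(i+1)/2 = (Σi² + Σi) / 2 over i = 2..14.
Σi = 105 − 1 = 104 and Σi² = 1015 − 1 = 1014.
(1·1014 + 1·104) / 2 = 1118/2 = 559.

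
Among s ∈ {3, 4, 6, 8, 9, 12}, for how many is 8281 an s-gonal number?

2

s = 3: P(3, 128) = 8256 and P(3, 129) = 8385; 8281 is not s-gonal.
s = 4: P(4, 91) = 8281. ✓
s = 6: P(6, 64) = 8128 and P(6, 65) = 8385; 8281 is not s-gonal.
s = 8: P(8, 52) = 8008 and P(8, 53) = 8321; 8281 is not s-gonal.
s = 9: P(9, 49) = 8281. ✓
s = 12: P(12, 41) = 8241 and P(12, 42) = 8652; 8281 is not s-gonal.
Hits: s ∈ {4, 9} → 2.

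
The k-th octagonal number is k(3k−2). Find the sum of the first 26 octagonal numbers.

17901

Σ i(3i−2) = 3Σi² − 2Σi over i = 1..26.
Σi = 351 and Σi² = 6201.
3·6201 − 2·351 = 17901.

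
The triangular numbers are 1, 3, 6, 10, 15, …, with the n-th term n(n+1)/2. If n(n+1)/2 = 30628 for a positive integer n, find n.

Set n(n+1)/2 = 30628, giving n² + n − 61256 = 0.
The discriminant is 1 + 8·30628 = 245025, and √245025 = 495.
So n = (-1 + 495) / 2 = 494/2 = 247.

247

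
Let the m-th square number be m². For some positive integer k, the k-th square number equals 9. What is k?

We need n² = 9, so n = √9 = 3.
Check: 3² = 9. ✓

3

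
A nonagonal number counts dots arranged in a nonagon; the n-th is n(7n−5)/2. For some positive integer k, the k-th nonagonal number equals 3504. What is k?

32

Set n(7n−5)/2 = 3504, giving 7n² − 5n − 7008 = 0.
The discriminant is 25 + 56·3504 = 196249, and √196249 = 443.
So n = (5 + 443) / 14 = 448/14 = 32.
Check: 32·(7·32 − 5)/2 = 3504. ✓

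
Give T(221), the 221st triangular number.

24531

The 221st triangular number is n(n+1)/2 with n = 221.
221·222/2 = 49062/2 = 24531.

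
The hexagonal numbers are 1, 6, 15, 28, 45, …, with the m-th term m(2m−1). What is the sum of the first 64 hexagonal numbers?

Σ i(2i−1) = 2Σi² − Σi over i = 1..64.
Σi = 2080 and Σi² = 89440.
2·89440 − 1·2080 = 176800.

176800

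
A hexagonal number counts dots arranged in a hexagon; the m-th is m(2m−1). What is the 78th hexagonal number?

12090

The 78th hexagonal number is n(2n−1) with n = 78.
78·(2·78 − 1) = 78·155 = 12090.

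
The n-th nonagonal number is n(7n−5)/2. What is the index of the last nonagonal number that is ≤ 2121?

Solve n(7n−5)/2 ≤ 2121 for integer n.
n = 24 gives 1956 ≤ 2121, while n = 25 gives 2125 > 2121; so the answer is index 24.

24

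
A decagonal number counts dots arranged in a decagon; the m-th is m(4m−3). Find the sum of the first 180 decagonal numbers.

Σ i(4i−3) = 4Σi² − 3Σi over i = 1..180.
Σi = 16290 and Σi² = 1960230.
4·1960230 − 3·16290 = 7792050.

7792050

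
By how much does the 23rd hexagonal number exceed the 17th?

23·(2·23 − 1) = 1035 and 17·(2·17 − 1) = 561.
Difference: 1035 − 561 = 474.

474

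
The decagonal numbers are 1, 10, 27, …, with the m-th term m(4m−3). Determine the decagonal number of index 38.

The 38th decagonal number is n(4n−3) with n = 38.
38·(4·38 − 3) = 38·149 = 5662.

5662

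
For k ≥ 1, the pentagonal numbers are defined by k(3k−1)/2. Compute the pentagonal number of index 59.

5192

59·(3·59 − 1)/2 = 59·176/2 = 59·88 = 5192.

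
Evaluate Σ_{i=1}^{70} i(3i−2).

345415

Σ i(3i−2) = 3Σi² − 2Σi over i = 1..70.
Σi = 2485 and Σi² = 116795.
3·116795 − 2·2485 = 345415.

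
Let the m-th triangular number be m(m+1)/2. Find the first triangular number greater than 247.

253

Solve n(n+1)/2 > 247 for integer n.
The largest n with value ≤ 247 is 21 (since 231 ≤ 247 < 253), so the first above is n = 22, value 253.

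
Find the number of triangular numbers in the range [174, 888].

23

The n-th triangular number is n(n+1)/2.
Smallest index with value ≥ 174: n = 19 (giving 190).
Largest index with value ≤ 888: n = 41 (giving 861).
Indices 19 through 41: 23 terms.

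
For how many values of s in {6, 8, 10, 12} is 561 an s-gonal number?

2

s = 6: P(6, 17) = 561. ✓
s = 8: P(8, 14) = 560 and P(8, 15) = 645; 561 is not s-gonal.
s = 10: P(10, 12) = 540 and P(10, 13) = 637; 561 is not s-gonal.
s = 12: P(12, 11) = 561. ✓
Hits: s ∈ {6, 12} → 2.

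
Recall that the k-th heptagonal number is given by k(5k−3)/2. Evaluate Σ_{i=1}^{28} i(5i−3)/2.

18676

Σ i(5i−3)/2 = (5Σi² − 3Σi) / 2 over i = 1..28.
Σi = 406 and Σi² = 7714.
(5·7714 − 3·406) / 2 = 37352/2 = 18676.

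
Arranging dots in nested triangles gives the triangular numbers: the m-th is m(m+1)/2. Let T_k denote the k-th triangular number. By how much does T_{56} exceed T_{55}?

Consecutive triangular numbers differ by n: T_{56} − T_{55} = 56.

56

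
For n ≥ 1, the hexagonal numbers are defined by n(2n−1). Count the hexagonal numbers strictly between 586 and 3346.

24

The n-th hexagonal number is n(2n−1).
Smallest index with value > 586: n = 18 (giving 630).
Largest index with value < 3346: n = 41 (giving 3321).
Indices 18 through 41: 24 terms.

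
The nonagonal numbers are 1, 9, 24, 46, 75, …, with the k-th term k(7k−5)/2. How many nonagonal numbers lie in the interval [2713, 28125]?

62

The n-th nonagonal number is n(7n−5)/2.
Smallest index with value ≥ 2713: n = 29 (giving 2871).
Largest index with value ≤ 28125: n = 90 (giving 28125).
Indices 29 through 90: 62 terms.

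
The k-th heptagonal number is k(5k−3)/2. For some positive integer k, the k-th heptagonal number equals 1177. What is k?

Set n(5n−3)/2 = 1177, giving 5n² − 3n − 2354 = 0.
So n = (3 + 217) / 10 = 220/10 = 22.
Check: 22·(5·22 − 3)/2 = 1177. ✓

22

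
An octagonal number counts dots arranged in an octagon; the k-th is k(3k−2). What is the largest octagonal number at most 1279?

1160

Solve n(3n−2) ≤ 1279 for integer n.
n = 20 gives 1160 ≤ 1279, while n = 21 gives 1281 > 1279; so the answer is 1160.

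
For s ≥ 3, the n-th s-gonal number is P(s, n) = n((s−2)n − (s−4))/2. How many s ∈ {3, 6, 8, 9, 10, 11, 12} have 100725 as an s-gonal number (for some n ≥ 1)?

2

s = 3: P(3, 448) = 100576 and P(3, 449) = 101025; 100725 is not s-gonal.
s = 6: P(6, 224) = 100128 and P(6, 225) = 101025; 100725 is not s-gonal.
s = 8: P(8, 183) = 100101 and P(8, 184) = 101200; 100725 is not s-gonal.
s = 9: P(9, 170) = 100725. ✓
s = 10: P(10, 159) = 100647 and P(10, 160) = 101920; 100725 is not s-gonal.
s = 11: P(11, 150) = 100725. ✓
s = 12: P(12, 142) = 100252 and P(12, 143) = 101673; 100725 is not s-gonal.
Hits: s ∈ {9, 11} → 2.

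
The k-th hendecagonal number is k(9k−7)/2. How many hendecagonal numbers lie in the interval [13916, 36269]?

35

The n-th hendecagonal number is n(9n−7)/2.
Smallest index with value ≥ 13916: n = 56 (giving 13916).
Largest index with value ≤ 36269: n = 90 (giving 36135).
Indices 56 through 90: 35 terms.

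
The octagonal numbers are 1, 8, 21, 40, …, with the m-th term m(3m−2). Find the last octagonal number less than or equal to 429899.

427896

Solve n(3n−2) ≤ 429899 for integer n.
n = 378 gives 427896 ≤ 429899, while n = 379 gives 430165 > 429899; so the answer is 427896.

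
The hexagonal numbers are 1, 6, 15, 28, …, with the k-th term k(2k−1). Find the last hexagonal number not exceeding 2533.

2415

Solve n(2n−1) ≤ 2533 for integer n.
n = 35 gives 2415 ≤ 2533, while n = 36 gives 2556 > 2533; so the answer is 2415.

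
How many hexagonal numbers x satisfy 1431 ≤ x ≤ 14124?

The n-th hexagonal number is n(2n−1).
Smallest index with value ≥ 1431: n = 27 (giving 1431).
Largest index with value ≤ 14124: n = 84 (giving 14028).
Indices 27 through 84: 58 terms.

58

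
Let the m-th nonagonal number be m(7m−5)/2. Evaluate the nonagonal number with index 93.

The 93rd nonagonal number is n(7n−5)/2 with n = 93.
93·(7·93 − 5)/2 = 93·646/2 = 93·323 = 30039.

30039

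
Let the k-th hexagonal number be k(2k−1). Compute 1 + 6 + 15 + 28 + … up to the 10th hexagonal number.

715

Σ i(2i−1) = 2Σi² − Σi over i = 1..10.
Σi = 55 and Σi² = 385.
2·385 − 1·55 = 715.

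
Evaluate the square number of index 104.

10816

The 104th square number is n² with n = 104.
104² = 10816.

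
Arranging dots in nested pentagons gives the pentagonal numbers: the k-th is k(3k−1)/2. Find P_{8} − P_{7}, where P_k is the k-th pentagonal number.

22

Consecutive pentagonal numbers differ by 3n − 2: here 3·8 − 2 = 22.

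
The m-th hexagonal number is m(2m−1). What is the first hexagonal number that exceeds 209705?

Solve n(2n−1) > 209705 for integer n.
The largest n with value ≤ 209705 is 324 (since 209628 ≤ 209705 < 210925), so the first above is n = 325, value 210925.

210925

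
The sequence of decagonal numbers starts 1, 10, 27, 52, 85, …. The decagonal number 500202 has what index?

Set n(4n−3) = 500202, giving 4n² − 3n − 500202 = 0.
The discriminant is 9 + 16·500202 = 8003241, and √8003241 = 2829.
So n = (3 + 2829) / 8 = 2832/8 = 354.
Check: 354·(4·354 − 3) = 500202. ✓

354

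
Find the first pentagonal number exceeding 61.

70

Solve n(3n−1)/2 > 61 for integer n.
The largest n with value ≤ 61 is 6 (since 51 ≤ 61 < 70), so the first above is n = 7, value 70.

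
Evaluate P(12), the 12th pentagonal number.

210

12·(3·12 − 1)/2 = 12·35/2 = 210.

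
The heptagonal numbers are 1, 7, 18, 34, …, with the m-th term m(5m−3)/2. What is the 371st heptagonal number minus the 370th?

Consecutive heptagonal numbers differ by 5n − 4: here 5·371 − 4 = 1851.

1851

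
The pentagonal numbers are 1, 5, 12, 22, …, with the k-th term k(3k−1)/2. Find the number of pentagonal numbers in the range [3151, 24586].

83

The n-th pentagonal number is n(3n−1)/2.
Smallest index with value ≥ 3151: n = 46 (giving 3151).
Largest index with value ≤ 24586: n = 128 (giving 24512).
Indices 46 through 128: 83 terms.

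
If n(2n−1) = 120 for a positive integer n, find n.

8

Set n(2n−1) = 120, giving 2n² − n − 120 = 0.
The discriminant is 1 + 8·120 = 961, and √961 = 31.
So n = (1 + 31) / 4 = 32/4 = 8.
Check: 8·(2·8 − 1) = 120. ✓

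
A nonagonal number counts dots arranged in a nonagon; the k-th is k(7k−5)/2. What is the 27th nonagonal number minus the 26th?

Consecutive nonagonal numbers differ by 7n − 6: here 7·27 − 6 = 183.

183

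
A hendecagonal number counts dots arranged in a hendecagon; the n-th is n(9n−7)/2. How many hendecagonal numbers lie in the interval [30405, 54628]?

28

The n-th hendecagonal number is n(9n−7)/2.
Smallest index with value ≥ 30405: n = 83 (giving 30710).
Largest index with value ≤ 54628: n = 110 (giving 54065).
Indices 83 through 110: 28 terms.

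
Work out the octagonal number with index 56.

The 56th octagonal number is n(3n−2) with n = 56.
56·(3·56 − 2) = 56·166 = 9296.

9296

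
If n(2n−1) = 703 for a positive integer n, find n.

19

Set n(2n−1) = 703, giving 2n² − n − 703 = 0.
The discriminant is 1 + 8·703 = 5625, and √5625 = 75.
So n = (1 + 75) / 4 = 76/4 = 19.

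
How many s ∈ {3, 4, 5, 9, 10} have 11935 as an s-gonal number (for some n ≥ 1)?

2

s = 3: P(3, 154) = 11935. ✓
s = 4: P(4, 109) = 11881 and P(4, 110) = 12100; 11935 is not s-gonal.
s = 5: P(5, 89) = 11837 and P(5, 90) = 12105; 11935 is not s-gonal.
s = 9: P(9, 58) = 11629 and P(9, 59) = 12036; 11935 is not s-gonal.
s = 10: P(10, 55) = 11935. ✓
Hits: s ∈ {3, 10} → 2.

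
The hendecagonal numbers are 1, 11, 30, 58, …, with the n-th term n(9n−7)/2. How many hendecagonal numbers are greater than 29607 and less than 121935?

The n-th hendecagonal number is n(9n−7)/2.
Smallest index with value > 29607: n = 82 (giving 29971).
Largest index with value < 121935: n = 164 (giving 120458).
Indices 82 through 164: 83 terms.

83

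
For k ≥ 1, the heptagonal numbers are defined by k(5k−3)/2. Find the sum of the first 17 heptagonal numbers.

Σ i(5i−3)/2 = (5Σi² − 3Σi) / 2 over i = 1..17.
Σi = 153 and Σi² = 1785.
(5·1785 − 3·153) / 2 = 8466/2 = 4233.

4233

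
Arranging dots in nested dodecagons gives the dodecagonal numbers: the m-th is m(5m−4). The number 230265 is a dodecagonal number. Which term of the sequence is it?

215

Set n(5n−4) = 230265, giving 5n² − 4n − 230265 = 0.
The discriminant is 16 + 20·230265 = 4605316, and √4605316 = 2146.
So n = (4 + 2146) / 10 = 2150/10 = 215.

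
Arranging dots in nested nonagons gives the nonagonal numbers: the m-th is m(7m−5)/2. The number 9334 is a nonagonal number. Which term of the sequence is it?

52

Set n(7n−5)/2 = 9334, giving 7n² − 5n − 18668 = 0.
The discriminant is 25 + 56·9334 = 522729, and √522729 = 723.
So n = (5 + 723) / 14 = 728/14 = 52.
Check: 52·(7·52 − 5)/2 = 9334. ✓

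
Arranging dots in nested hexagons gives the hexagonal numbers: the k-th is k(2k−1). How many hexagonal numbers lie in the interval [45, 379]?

The n-th hexagonal number is n(2n−1).
Smallest index with value ≥ 45: n = 5 (giving 45).
Largest index with value ≤ 379: n = 14 (giving 378).
Indices 5 through 14: 10 terms.

10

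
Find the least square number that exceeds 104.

121

Solve n² > 104 for integer n.
The largest n with value ≤ 104 is 10 (since 100 ≤ 104 < 121), so the first above is n = 11, value 121.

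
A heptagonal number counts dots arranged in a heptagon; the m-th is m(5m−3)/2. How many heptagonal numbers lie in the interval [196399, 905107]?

The n-th heptagonal number is n(5n−3)/2.
Smallest index with value ≥ 196399: n = 281 (giving 196981).
Largest index with value ≤ 905107: n = 602 (giving 905107).
Indices 281 through 602: 322 terms.

322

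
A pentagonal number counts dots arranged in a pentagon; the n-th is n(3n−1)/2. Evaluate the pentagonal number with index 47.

3290

The 47th pentagonal number is n(3n−1)/2 with n = 47.
47·(3·47 − 1)/2 = 47·140/2 = 47·70 = 3290.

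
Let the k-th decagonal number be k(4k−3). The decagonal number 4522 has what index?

34

Set n(4n−3) = 4522, giving 4n² − 3n − 4522 = 0.
The discriminant is 9 + 16·4522 = 72361, and √72361 = 269.
So n = (3 + 269) / 8 = 272/8 = 34.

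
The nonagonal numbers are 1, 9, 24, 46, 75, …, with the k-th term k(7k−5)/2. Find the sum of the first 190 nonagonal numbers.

Σ i(7i−5)/2 = (7Σi² − 5Σi) / 2 over i = 1..190.
Σi = 18145 and Σi² = 2304415.
(7·2304415 − 5·18145) / 2 = 16040180/2 = 8020090.

8020090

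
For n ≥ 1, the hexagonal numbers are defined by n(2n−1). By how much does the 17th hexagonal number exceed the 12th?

17·(2·17 − 1) = 561 and 12·(2·12 − 1) = 276.
Difference: 561 − 276 = 285.

285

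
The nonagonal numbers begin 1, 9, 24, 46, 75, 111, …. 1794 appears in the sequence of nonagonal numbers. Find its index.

23

Set n(7n−5)/2 = 1794, giving 7n² − 5n − 3588 = 0.
The discriminant is 25 + 56·1794 = 100489, and √100489 = 317.
So n = (5 + 317) / 14 = 322/14 = 23.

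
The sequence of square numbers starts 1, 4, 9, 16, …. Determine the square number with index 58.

3364

The 58th square number is n² with n = 58.
58² = 3364.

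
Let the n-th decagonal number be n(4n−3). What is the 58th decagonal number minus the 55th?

1347

58·(4·58 − 3) = 13282 and 55·(4·55 − 3) = 11935.
Difference: 13282 − 11935 = 1347.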